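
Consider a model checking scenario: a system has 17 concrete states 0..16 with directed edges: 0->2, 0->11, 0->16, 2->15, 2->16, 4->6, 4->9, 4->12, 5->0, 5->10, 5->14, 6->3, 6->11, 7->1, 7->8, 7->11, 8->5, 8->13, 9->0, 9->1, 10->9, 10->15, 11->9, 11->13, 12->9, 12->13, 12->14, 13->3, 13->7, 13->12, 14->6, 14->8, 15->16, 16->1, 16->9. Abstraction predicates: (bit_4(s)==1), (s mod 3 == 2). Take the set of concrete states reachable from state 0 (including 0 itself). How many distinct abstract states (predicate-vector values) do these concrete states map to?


BFS from 0:
Concrete reachable: {0, 1, 2, 3, 5, 6, 7, 8, 9, 10, 11, 12, 13, 14, 15, 16}
Abstract via predicates (bit_4(s)==1), (s mod 3 == 2):
  (0,0) <- {0, 1, 3, 6, 7, 9, 10, 12, 13, 15}
  (0,1) <- {2, 5, 8, 11, 14}
  (1,0) <- {16}
Distinct abstract states = 3

3


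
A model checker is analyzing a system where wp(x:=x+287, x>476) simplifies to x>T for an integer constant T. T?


Formula: wp(x:=E, P) = P[E/x] (substitute E for x in postcondition)
Step 1: Postcondition: x>476
Step 2: Substitute x+287 for x: x+287>476
Step 3: Solve for x: x > 476-287 = 189

189


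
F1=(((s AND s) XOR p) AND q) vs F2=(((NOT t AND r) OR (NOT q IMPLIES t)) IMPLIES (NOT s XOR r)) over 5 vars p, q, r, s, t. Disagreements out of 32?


F1 = (((s AND s) XOR p) AND q)
F2 = (((NOT t AND r) OR (NOT q IMPLIES t)) IMPLIES (NOT s XOR r))
Evaluate both on each of 32 rows (bits = p,q,r,s,t):
  row 0 [00000]: F1=0 F2=1 (differ) -> 1
  row 1 [00001]: F1=0 F2=1 (differ) -> 1
  row 2 [00010]: F1=0 F2=1 (differ) -> 1
  row 3 [00011]: F1=0 F2=0 -> 0
  row 4 [00100]: F1=0 F2=0 -> 0
  row 5 [00101]: F1=0 F2=0 -> 0
  row 6 [00110]: F1=0 F2=1 (differ) -> 1
  row 7 [00111]: F1=0 F2=1 (differ) -> 1
  row 8 [01000]: F1=0 F2=1 (differ) -> 1
  row 9 [01001]: F1=0 F2=1 (differ) -> 1
  row 10 [01010]: F1=1 F2=0 (differ) -> 1
  row 11 [01011]: F1=1 F2=0 (differ) -> 1
  row 12 [01100]: F1=0 F2=0 -> 0
  row 13 [01101]: F1=0 F2=0 -> 0
  row 14 [01110]: F1=1 F2=1 -> 0
  row 15 [01111]: F1=1 F2=1 -> 0
  row 16 [10000]: F1=0 F2=1 (differ) -> 1
  row 17 [10001]: F1=0 F2=1 (differ) -> 1
  row 18 [10010]: F1=0 F2=1 (differ) -> 1
  row 19 [10011]: F1=0 F2=0 -> 0
  row 20 [10100]: F1=0 F2=0 -> 0
  row 21 [10101]: F1=0 F2=0 -> 0
  row 22 [10110]: F1=0 F2=1 (differ) -> 1
  row 23 [10111]: F1=0 F2=1 (differ) -> 1
  row 24 [11000]: F1=1 F2=1 -> 0
  row 25 [11001]: F1=1 F2=1 -> 0
  row 26 [11010]: F1=0 F2=0 -> 0
  row 27 [11011]: F1=0 F2=0 -> 0
  row 28 [11100]: F1=1 F2=0 (differ) -> 1
  row 29 [11101]: F1=1 F2=0 (differ) -> 1
  row 30 [11110]: F1=0 F2=1 (differ) -> 1
  row 31 [11111]: F1=0 F2=1 (differ) -> 1
Full result column, 8 rows per line (p,q fixed per line; r,s,t runs 000..111 left to right):
  rows 0-7 [p,q=00]: 11100011  (ones: 5)
  rows 8-15 [p,q=01]: 11110000  (ones: 4)
  rows 16-23 [p,q=10]: 11100011  (ones: 5)
  rows 24-31 [p,q=11]: 00001111  (ones: 4)
Disagreements = 5+4+5+4 = 18

18


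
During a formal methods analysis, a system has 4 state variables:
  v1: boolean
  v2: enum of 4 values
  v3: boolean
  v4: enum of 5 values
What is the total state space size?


State space = product of domain sizes of all variables.
Domain sizes:
  v1 (boolean): 2
  v2 (enum of 4 values): 4
  v3 (boolean): 2
  v4 (enum of 5 values): 5
Product = 2 * 4 * 2 * 5 = 80

80


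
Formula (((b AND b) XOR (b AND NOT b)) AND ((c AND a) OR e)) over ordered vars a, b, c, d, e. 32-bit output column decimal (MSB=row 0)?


Formula: (((b AND b) XOR (b AND NOT b)) AND ((c AND a) OR e)) over a, b, c, d, e (32 rows)
Evaluate each row (bits = a,b,c,d,e, MSB first):
  row 0 [00000]: (((0 AND 0) XOR (0 AND NOT 0)) AND ((0 AND 0) OR 0)) -> 0
  row 1 [00001]: (((0 AND 0) XOR (0 AND NOT 0)) AND ((0 AND 0) OR 1)) -> 0
  row 2 [00010]: (((0 AND 0) XOR (0 AND NOT 0)) AND ((0 AND 0) OR 0)) -> 0
  row 3 [00011]: (((0 AND 0) XOR (0 AND NOT 0)) AND ((0 AND 0) OR 1)) -> 0
  row 4 [00100]: (((0 AND 0) XOR (0 AND NOT 0)) AND ((1 AND 0) OR 0)) -> 0
  row 5 [00101]: (((0 AND 0) XOR (0 AND NOT 0)) AND ((1 AND 0) OR 1)) -> 0
  row 6 [00110]: (((0 AND 0) XOR (0 AND NOT 0)) AND ((1 AND 0) OR 0)) -> 0
  row 7 [00111]: (((0 AND 0) XOR (0 AND NOT 0)) AND ((1 AND 0) OR 1)) -> 0
  row 8 [01000]: (((1 AND 1) XOR (1 AND NOT 1)) AND ((0 AND 0) OR 0)) -> 0
  row 9 [01001]: (((1 AND 1) XOR (1 AND NOT 1)) AND ((0 AND 0) OR 1)) -> 1
  row 10 [01010]: (((1 AND 1) XOR (1 AND NOT 1)) AND ((0 AND 0) OR 0)) -> 0
  row 11 [01011]: (((1 AND 1) XOR (1 AND NOT 1)) AND ((0 AND 0) OR 1)) -> 1
  row 12 [01100]: (((1 AND 1) XOR (1 AND NOT 1)) AND ((1 AND 0) OR 0)) -> 0
  row 13 [01101]: (((1 AND 1) XOR (1 AND NOT 1)) AND ((1 AND 0) OR 1)) -> 1
  row 14 [01110]: (((1 AND 1) XOR (1 AND NOT 1)) AND ((1 AND 0) OR 0)) -> 0
  row 15 [01111]: (((1 AND 1) XOR (1 AND NOT 1)) AND ((1 AND 0) OR 1)) -> 1
  row 16 [10000]: (((0 AND 0) XOR (0 AND NOT 0)) AND ((0 AND 1) OR 0)) -> 0
  row 17 [10001]: (((0 AND 0) XOR (0 AND NOT 0)) AND ((0 AND 1) OR 1)) -> 0
  row 18 [10010]: (((0 AND 0) XOR (0 AND NOT 0)) AND ((0 AND 1) OR 0)) -> 0
  row 19 [10011]: (((0 AND 0) XOR (0 AND NOT 0)) AND ((0 AND 1) OR 1)) -> 0
  row 20 [10100]: (((0 AND 0) XOR (0 AND NOT 0)) AND ((1 AND 1) OR 0)) -> 0
  row 21 [10101]: (((0 AND 0) XOR (0 AND NOT 0)) AND ((1 AND 1) OR 1)) -> 0
  row 22 [10110]: (((0 AND 0) XOR (0 AND NOT 0)) AND ((1 AND 1) OR 0)) -> 0
  row 23 [10111]: (((0 AND 0) XOR (0 AND NOT 0)) AND ((1 AND 1) OR 1)) -> 0
  row 24 [11000]: (((1 AND 1) XOR (1 AND NOT 1)) AND ((0 AND 1) OR 0)) -> 0
  row 25 [11001]: (((1 AND 1) XOR (1 AND NOT 1)) AND ((0 AND 1) OR 1)) -> 1
  row 26 [11010]: (((1 AND 1) XOR (1 AND NOT 1)) AND ((0 AND 1) OR 0)) -> 0
  row 27 [11011]: (((1 AND 1) XOR (1 AND NOT 1)) AND ((0 AND 1) OR 1)) -> 1
  row 28 [11100]: (((1 AND 1) XOR (1 AND NOT 1)) AND ((1 AND 1) OR 0)) -> 1
  row 29 [11101]: (((1 AND 1) XOR (1 AND NOT 1)) AND ((1 AND 1) OR 1)) -> 1
  row 30 [11110]: (((1 AND 1) XOR (1 AND NOT 1)) AND ((1 AND 1) OR 0)) -> 1
  row 31 [11111]: (((1 AND 1) XOR (1 AND NOT 1)) AND ((1 AND 1) OR 1)) -> 1
Full result column, 4 rows per line (a,b,c fixed per line; d,e runs 00..11 left to right):
  rows 0-3 [a,b,c=000]: 0000  = hex 0
  rows 4-7 [a,b,c=001]: 0000  = hex 0
  rows 8-11 [a,b,c=010]: 0101  = hex 5
  rows 12-15 [a,b,c=011]: 0101  = hex 5
  rows 16-19 [a,b,c=100]: 0000  = hex 0
  rows 20-23 [a,b,c=101]: 0000  = hex 0
  rows 24-27 [a,b,c=110]: 0101  = hex 5
  rows 28-31 [a,b,c=111]: 1111  = hex F
Output column (row 0 .. row 31) = 00000000010101010000000001011111
Output column grouped in 4s = 0000 0000 0101 0101 0000 0000 0101 1111 = 0x0055005F
Convert to decimal digit by digit (value = value*16 + digit):
  0 -> 0
  0*16 + 0 = 0
  0*16 + 5 = 5
  5*16 + 5 = 85
  85*16 + 0 = 1360
  1360*16 + 0 = 21760
  21760*16 + 5 = 348165
  348165*16 + 15 (F) = 5570655
Decimal = 5570655

5570655


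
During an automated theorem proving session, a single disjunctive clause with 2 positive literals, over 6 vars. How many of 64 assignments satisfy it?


Step 1: Total=2^6=64
Step 2: Unsat when all 2 false: 2^4=16
Step 3: Sat=64-16=48

48


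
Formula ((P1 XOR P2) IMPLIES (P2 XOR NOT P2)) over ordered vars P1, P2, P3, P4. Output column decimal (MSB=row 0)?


Formula: ((P1 XOR P2) IMPLIES (P2 XOR NOT P2)) over P1, P2, P3, P4 (16 rows)
Evaluate each row (bits = P1,P2,P3,P4, MSB first):
  row 0 [0000]: ((0 XOR 0) IMPLIES (0 XOR NOT 0)) -> 1
  row 1 [0001]: ((0 XOR 0) IMPLIES (0 XOR NOT 0)) -> 1
  row 2 [0010]: ((0 XOR 0) IMPLIES (0 XOR NOT 0)) -> 1
  row 3 [0011]: ((0 XOR 0) IMPLIES (0 XOR NOT 0)) -> 1
  row 4 [0100]: ((0 XOR 1) IMPLIES (1 XOR NOT 1)) -> 1
  row 5 [0101]: ((0 XOR 1) IMPLIES (1 XOR NOT 1)) -> 1
  row 6 [0110]: ((0 XOR 1) IMPLIES (1 XOR NOT 1)) -> 1
  row 7 [0111]: ((0 XOR 1) IMPLIES (1 XOR NOT 1)) -> 1
  row 8 [1000]: ((1 XOR 0) IMPLIES (0 XOR NOT 0)) -> 1
  row 9 [1001]: ((1 XOR 0) IMPLIES (0 XOR NOT 0)) -> 1
  row 10 [1010]: ((1 XOR 0) IMPLIES (0 XOR NOT 0)) -> 1
  row 11 [1011]: ((1 XOR 0) IMPLIES (0 XOR NOT 0)) -> 1
  row 12 [1100]: ((1 XOR 1) IMPLIES (1 XOR NOT 1)) -> 1
  row 13 [1101]: ((1 XOR 1) IMPLIES (1 XOR NOT 1)) -> 1
  row 14 [1110]: ((1 XOR 1) IMPLIES (1 XOR NOT 1)) -> 1
  row 15 [1111]: ((1 XOR 1) IMPLIES (1 XOR NOT 1)) -> 1
Full result column, 4 rows per line (P1,P2 fixed per line; P3,P4 runs 00..11 left to right):
  rows 0-3 [P1,P2=00]: 1111  = hex F
  rows 4-7 [P1,P2=01]: 1111  = hex F
  rows 8-11 [P1,P2=10]: 1111  = hex F
  rows 12-15 [P1,P2=11]: 1111  = hex F
Output column (row 0 .. row 15) = 1111111111111111
Output column grouped in 4s = 1111 1111 1111 1111 = 0xFFFF
Convert to decimal digit by digit (value = value*16 + digit):
  F -> 15
  15*16 + 15 (F) = 255
  255*16 + 15 (F) = 4095
  4095*16 + 15 (F) = 65535
Decimal = 65535

65535


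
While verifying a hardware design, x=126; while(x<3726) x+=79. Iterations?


Step 1: x goes from 126 toward 3726 by 79; the body runs while x<3726, so iterations = ceil((bound-start)/step)
Step 2: Distance=3600
Step 3: ceil(3600/79)=46

46


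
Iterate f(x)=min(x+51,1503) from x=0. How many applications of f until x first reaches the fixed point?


Step 1: x=0, cap=1503, increment=51
Step 2: x grows by 51 each step until capped at 1503; fixed point is x=1503
Step 3: iterations = ceil(1503/51) = 30

30


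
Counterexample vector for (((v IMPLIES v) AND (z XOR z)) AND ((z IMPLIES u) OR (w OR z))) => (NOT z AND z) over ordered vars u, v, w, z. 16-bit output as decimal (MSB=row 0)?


F1 = (((v IMPLIES v) AND (z XOR z)) AND ((z IMPLIES u) OR (w OR z)))
F2 = (NOT z AND z)
Counterexample to F1=>F2 is where F1=1 and F2=0.
Evaluate each row (bits = u,v,w,z, MSB first):
  row 0 [0000]: F1=0 F2=0 -> F1&~F2 -> 0
  row 1 [0001]: F1=0 F2=0 -> F1&~F2 -> 0
  row 2 [0010]: F1=0 F2=0 -> F1&~F2 -> 0
  row 3 [0011]: F1=0 F2=0 -> F1&~F2 -> 0
  row 4 [0100]: F1=0 F2=0 -> F1&~F2 -> 0
  row 5 [0101]: F1=0 F2=0 -> F1&~F2 -> 0
  row 6 [0110]: F1=0 F2=0 -> F1&~F2 -> 0
  row 7 [0111]: F1=0 F2=0 -> F1&~F2 -> 0
  row 8 [1000]: F1=0 F2=0 -> F1&~F2 -> 0
  row 9 [1001]: F1=0 F2=0 -> F1&~F2 -> 0
  row 10 [1010]: F1=0 F2=0 -> F1&~F2 -> 0
  row 11 [1011]: F1=0 F2=0 -> F1&~F2 -> 0
  row 12 [1100]: F1=0 F2=0 -> F1&~F2 -> 0
  row 13 [1101]: F1=0 F2=0 -> F1&~F2 -> 0
  row 14 [1110]: F1=0 F2=0 -> F1&~F2 -> 0
  row 15 [1111]: F1=0 F2=0 -> F1&~F2 -> 0
Full result column, 4 rows per line (u,v fixed per line; w,z runs 00..11 left to right):
  rows 0-3 [u,v=00]: 0000  = hex 0
  rows 4-7 [u,v=01]: 0000  = hex 0
  rows 8-11 [u,v=10]: 0000  = hex 0
  rows 12-15 [u,v=11]: 0000  = hex 0
Counterexample vector (row 0 .. row 15) = 0000000000000000
Output column grouped in 4s = 0000 0000 0000 0000 = 0x0000
Convert to decimal digit by digit (value = value*16 + digit):
  0 -> 0
  0*16 + 0 = 0
  0*16 + 0 = 0
  0*16 + 0 = 0
Decimal = 0

0


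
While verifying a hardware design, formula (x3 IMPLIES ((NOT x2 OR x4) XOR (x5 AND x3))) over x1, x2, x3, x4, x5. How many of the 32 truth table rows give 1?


Formula: (x3 IMPLIES ((NOT x2 OR x4) XOR (x5 AND x3))) over 5 vars (32 rows)
Evaluate each row (x1, x2, x3, x4, x5 as bits, MSB first):
  row 0 [00000]: (0 IMPLIES ((NOT 0 OR 0) XOR (0 AND 0))) -> 1
  row 1 [00001]: (0 IMPLIES ((NOT 0 OR 0) XOR (1 AND 0))) -> 1
  row 2 [00010]: (0 IMPLIES ((NOT 0 OR 1) XOR (0 AND 0))) -> 1
  row 3 [00011]: (0 IMPLIES ((NOT 0 OR 1) XOR (1 AND 0))) -> 1
  row 4 [00100]: (1 IMPLIES ((NOT 0 OR 0) XOR (0 AND 1))) -> 1
  row 5 [00101]: (1 IMPLIES ((NOT 0 OR 0) XOR (1 AND 1))) -> 0
  row 6 [00110]: (1 IMPLIES ((NOT 0 OR 1) XOR (0 AND 1))) -> 1
  row 7 [00111]: (1 IMPLIES ((NOT 0 OR 1) XOR (1 AND 1))) -> 0
  row 8 [01000]: (0 IMPLIES ((NOT 1 OR 0) XOR (0 AND 0))) -> 1
  row 9 [01001]: (0 IMPLIES ((NOT 1 OR 0) XOR (1 AND 0))) -> 1
  row 10 [01010]: (0 IMPLIES ((NOT 1 OR 1) XOR (0 AND 0))) -> 1
  row 11 [01011]: (0 IMPLIES ((NOT 1 OR 1) XOR (1 AND 0))) -> 1
  row 12 [01100]: (1 IMPLIES ((NOT 1 OR 0) XOR (0 AND 1))) -> 0
  row 13 [01101]: (1 IMPLIES ((NOT 1 OR 0) XOR (1 AND 1))) -> 1
  row 14 [01110]: (1 IMPLIES ((NOT 1 OR 1) XOR (0 AND 1))) -> 1
  row 15 [01111]: (1 IMPLIES ((NOT 1 OR 1) XOR (1 AND 1))) -> 0
  row 16 [10000]: (0 IMPLIES ((NOT 0 OR 0) XOR (0 AND 0))) -> 1
  row 17 [10001]: (0 IMPLIES ((NOT 0 OR 0) XOR (1 AND 0))) -> 1
  row 18 [10010]: (0 IMPLIES ((NOT 0 OR 1) XOR (0 AND 0))) -> 1
  row 19 [10011]: (0 IMPLIES ((NOT 0 OR 1) XOR (1 AND 0))) -> 1
  row 20 [10100]: (1 IMPLIES ((NOT 0 OR 0) XOR (0 AND 1))) -> 1
  row 21 [10101]: (1 IMPLIES ((NOT 0 OR 0) XOR (1 AND 1))) -> 0
  row 22 [10110]: (1 IMPLIES ((NOT 0 OR 1) XOR (0 AND 1))) -> 1
  row 23 [10111]: (1 IMPLIES ((NOT 0 OR 1) XOR (1 AND 1))) -> 0
  row 24 [11000]: (0 IMPLIES ((NOT 1 OR 0) XOR (0 AND 0))) -> 1
  row 25 [11001]: (0 IMPLIES ((NOT 1 OR 0) XOR (1 AND 0))) -> 1
  row 26 [11010]: (0 IMPLIES ((NOT 1 OR 1) XOR (0 AND 0))) -> 1
  row 27 [11011]: (0 IMPLIES ((NOT 1 OR 1) XOR (1 AND 0))) -> 1
  row 28 [11100]: (1 IMPLIES ((NOT 1 OR 0) XOR (0 AND 1))) -> 0
  row 29 [11101]: (1 IMPLIES ((NOT 1 OR 0) XOR (1 AND 1))) -> 1
  row 30 [11110]: (1 IMPLIES ((NOT 1 OR 1) XOR (0 AND 1))) -> 1
  row 31 [11111]: (1 IMPLIES ((NOT 1 OR 1) XOR (1 AND 1))) -> 0
Full result column, 8 rows per line (x1,x2 fixed per line; x3,x4,x5 runs 000..111 left to right):
  rows 0-7 [x1,x2=00]: 11111010  (ones: 6)
  rows 8-15 [x1,x2=01]: 11110110  (ones: 6)
  rows 16-23 [x1,x2=10]: 11111010  (ones: 6)
  rows 24-31 [x1,x2=11]: 11110110  (ones: 6)
Count of 1-rows = 6+6+6+6 = 24

24


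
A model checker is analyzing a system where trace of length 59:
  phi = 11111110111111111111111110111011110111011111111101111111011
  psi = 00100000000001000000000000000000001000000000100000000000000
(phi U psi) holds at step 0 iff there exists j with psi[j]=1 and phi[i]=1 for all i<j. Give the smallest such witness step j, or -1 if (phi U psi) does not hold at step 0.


(phi U psi) at 0: need smallest j with psi[j]=1 and phi[i]=1 for all i in [0,j).
Scan from step 0:
  step 0: phi=1, psi=0 -> continue
  step 1: phi=1, psi=0 -> continue
  step 2: psi=1 and phi held for [0,2) -> witness found
Witness step = 2

2


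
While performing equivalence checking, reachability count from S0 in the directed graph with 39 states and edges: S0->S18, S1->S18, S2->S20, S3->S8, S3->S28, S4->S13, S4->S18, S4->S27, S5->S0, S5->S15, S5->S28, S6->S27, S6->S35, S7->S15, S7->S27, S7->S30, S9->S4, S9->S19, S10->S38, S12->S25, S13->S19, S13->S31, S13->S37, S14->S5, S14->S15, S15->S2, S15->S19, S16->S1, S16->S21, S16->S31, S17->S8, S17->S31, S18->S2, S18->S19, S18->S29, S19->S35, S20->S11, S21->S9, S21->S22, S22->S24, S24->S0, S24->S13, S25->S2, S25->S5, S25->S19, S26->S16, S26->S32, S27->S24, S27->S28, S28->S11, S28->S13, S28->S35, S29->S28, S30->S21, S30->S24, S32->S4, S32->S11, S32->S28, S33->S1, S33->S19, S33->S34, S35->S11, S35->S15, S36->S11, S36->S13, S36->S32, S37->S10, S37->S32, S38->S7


BFS from S0:
  layer 0: {S0}
  layer 1: {S18}
  layer 2: {S2, S19, S29}
  layer 3: {S20, S28, S35}
  layer 4: {S11, S13, S15}
  layer 5: {S31, S37}
  layer 6: {S10, S32}
  layer 7: {S4, S38}
  layer 8: {S7, S27}
  layer 9: {S24, S30}
  layer 10: {S21}
  layer 11: {S9, S22}
Reachable set: {S0, S2, S4, S7, S9, S10, S11, S13, S15, S18, S19, S20, S21, S22, S24, S27, S28, S29, S30, S31, S32, S35, S37, S38}
Count = 24

24


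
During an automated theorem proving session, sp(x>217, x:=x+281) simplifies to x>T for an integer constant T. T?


Formula: sp(P, x:=E) = exists old_x. (x = E[old_x/x]) AND P[old_x/x] (old_x is the value of x before the assignment; eliminate old_x by solving x = E[old_x/x] for old_x)
Step 1: Precondition P: x>217, i.e. old_x > 217
Step 2: Assignment gives x = old_x + 281, so old_x = x - 281
Step 3: Substitute into P: x - 281 > 217
Step 4: Simplify: x > 217+281 = 498

498


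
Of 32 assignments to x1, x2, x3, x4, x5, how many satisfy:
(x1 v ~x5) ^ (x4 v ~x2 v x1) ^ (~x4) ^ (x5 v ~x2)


CNF with 4 clauses over 5 vars (32 assignments).
An assignment satisfies CNF iff every clause has >=1 true literal.
Check each row (bits = x1,x2,x3,x4,x5; clause T/F shown):
  row 0 [00000]: clauses=TTTT -> 1
  row 1 [00001]: clauses=FTTT -> 0
  row 2 [00010]: clauses=TTFT -> 0
  row 3 [00011]: clauses=FTFT -> 0
  row 4 [00100]: clauses=TTTT -> 1
  row 5 [00101]: clauses=FTTT -> 0
  row 6 [00110]: clauses=TTFT -> 0
  row 7 [00111]: clauses=FTFT -> 0
  row 8 [01000]: clauses=TFTF -> 0
  row 9 [01001]: clauses=FFTT -> 0
  row 10 [01010]: clauses=TTFF -> 0
  row 11 [01011]: clauses=FTFT -> 0
  row 12 [01100]: clauses=TFTF -> 0
  row 13 [01101]: clauses=FFTT -> 0
  row 14 [01110]: clauses=TTFF -> 0
  row 15 [01111]: clauses=FTFT -> 0
  row 16 [10000]: clauses=TTTT -> 1
  row 17 [10001]: clauses=TTTT -> 1
  row 18 [10010]: clauses=TTFT -> 0
  row 19 [10011]: clauses=TTFT -> 0
  row 20 [10100]: clauses=TTTT -> 1
  row 21 [10101]: clauses=TTTT -> 1
  row 22 [10110]: clauses=TTFT -> 0
  row 23 [10111]: clauses=TTFT -> 0
  row 24 [11000]: clauses=TTTF -> 0
  row 25 [11001]: clauses=TTTT -> 1
  row 26 [11010]: clauses=TTFF -> 0
  row 27 [11011]: clauses=TTFT -> 0
  row 28 [11100]: clauses=TTTF -> 0
  row 29 [11101]: clauses=TTTT -> 1
  row 30 [11110]: clauses=TTFF -> 0
  row 31 [11111]: clauses=TTFT -> 0
Full result column, 8 rows per line (x1,x2 fixed per line; x3,x4,x5 runs 000..111 left to right):
  rows 0-7 [x1,x2=00]: 10001000  (ones: 2)
  rows 8-15 [x1,x2=01]: 00000000  (ones: 0)
  rows 16-23 [x1,x2=10]: 11001100  (ones: 4)
  rows 24-31 [x1,x2=11]: 01000100  (ones: 2)
Satisfying assignments = 2+0+4+2 = 8

8


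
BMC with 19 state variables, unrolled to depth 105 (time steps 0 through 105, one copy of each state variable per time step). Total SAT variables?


BMC unrolls to depth k, creating one copy of each state var for steps 0..k.
Step count = 105 + 1 = 106 (steps 0 through 105)
Vars per step = 19
Total = 19 * 106 = 2014

2014


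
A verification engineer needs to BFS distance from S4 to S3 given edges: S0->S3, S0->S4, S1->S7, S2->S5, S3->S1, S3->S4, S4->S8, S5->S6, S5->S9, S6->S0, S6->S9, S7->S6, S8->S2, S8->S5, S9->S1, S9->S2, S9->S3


BFS layer-by-layer from S4:
  dist 0: {S4}
  dist 1: {S8}
  dist 2: {S2, S5}
  dist 3: {S6, S9}
  dist 4: {S0, S1, S3}
  -> S3 reached at distance 4
Shortest path length = 4

4


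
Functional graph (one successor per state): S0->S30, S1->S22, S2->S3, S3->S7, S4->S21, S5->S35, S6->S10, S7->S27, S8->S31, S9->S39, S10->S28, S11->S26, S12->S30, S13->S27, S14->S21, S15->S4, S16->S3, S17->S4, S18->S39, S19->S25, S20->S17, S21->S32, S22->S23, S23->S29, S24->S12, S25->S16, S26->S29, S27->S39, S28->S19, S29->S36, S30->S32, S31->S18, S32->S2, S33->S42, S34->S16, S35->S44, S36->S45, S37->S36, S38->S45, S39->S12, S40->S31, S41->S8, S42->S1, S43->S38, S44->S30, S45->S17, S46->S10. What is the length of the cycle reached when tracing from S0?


Trace from S0 until a state repeats:
  S0 -> S30 -> S32 -> S2 -> S3 -> S7 -> S27 -> S39 -> S12 -> S30
S30 first seen at step 1, revisited at step 9.
Cycle length = 9 - 1 = 8

8


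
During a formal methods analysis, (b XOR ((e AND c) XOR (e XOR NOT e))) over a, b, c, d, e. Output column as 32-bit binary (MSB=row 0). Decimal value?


Formula: (b XOR ((e AND c) XOR (e XOR NOT e))) over a, b, c, d, e (32 rows)
Evaluate each row (bits = a,b,c,d,e, MSB first):
  row 0 [00000]: (0 XOR ((0 AND 0) XOR (0 XOR NOT 0))) -> 1
  row 1 [00001]: (0 XOR ((1 AND 0) XOR (1 XOR NOT 1))) -> 1
  row 2 [00010]: (0 XOR ((0 AND 0) XOR (0 XOR NOT 0))) -> 1
  row 3 [00011]: (0 XOR ((1 AND 0) XOR (1 XOR NOT 1))) -> 1
  row 4 [00100]: (0 XOR ((0 AND 1) XOR (0 XOR NOT 0))) -> 1
  row 5 [00101]: (0 XOR ((1 AND 1) XOR (1 XOR NOT 1))) -> 0
  row 6 [00110]: (0 XOR ((0 AND 1) XOR (0 XOR NOT 0))) -> 1
  row 7 [00111]: (0 XOR ((1 AND 1) XOR (1 XOR NOT 1))) -> 0
  row 8 [01000]: (1 XOR ((0 AND 0) XOR (0 XOR NOT 0))) -> 0
  row 9 [01001]: (1 XOR ((1 AND 0) XOR (1 XOR NOT 1))) -> 0
  row 10 [01010]: (1 XOR ((0 AND 0) XOR (0 XOR NOT 0))) -> 0
  row 11 [01011]: (1 XOR ((1 AND 0) XOR (1 XOR NOT 1))) -> 0
  row 12 [01100]: (1 XOR ((0 AND 1) XOR (0 XOR NOT 0))) -> 0
  row 13 [01101]: (1 XOR ((1 AND 1) XOR (1 XOR NOT 1))) -> 1
  row 14 [01110]: (1 XOR ((0 AND 1) XOR (0 XOR NOT 0))) -> 0
  row 15 [01111]: (1 XOR ((1 AND 1) XOR (1 XOR NOT 1))) -> 1
  row 16 [10000]: (0 XOR ((0 AND 0) XOR (0 XOR NOT 0))) -> 1
  row 17 [10001]: (0 XOR ((1 AND 0) XOR (1 XOR NOT 1))) -> 1
  row 18 [10010]: (0 XOR ((0 AND 0) XOR (0 XOR NOT 0))) -> 1
  row 19 [10011]: (0 XOR ((1 AND 0) XOR (1 XOR NOT 1))) -> 1
  row 20 [10100]: (0 XOR ((0 AND 1) XOR (0 XOR NOT 0))) -> 1
  row 21 [10101]: (0 XOR ((1 AND 1) XOR (1 XOR NOT 1))) -> 0
  row 22 [10110]: (0 XOR ((0 AND 1) XOR (0 XOR NOT 0))) -> 1
  row 23 [10111]: (0 XOR ((1 AND 1) XOR (1 XOR NOT 1))) -> 0
  row 24 [11000]: (1 XOR ((0 AND 0) XOR (0 XOR NOT 0))) -> 0
  row 25 [11001]: (1 XOR ((1 AND 0) XOR (1 XOR NOT 1))) -> 0
  row 26 [11010]: (1 XOR ((0 AND 0) XOR (0 XOR NOT 0))) -> 0
  row 27 [11011]: (1 XOR ((1 AND 0) XOR (1 XOR NOT 1))) -> 0
  row 28 [11100]: (1 XOR ((0 AND 1) XOR (0 XOR NOT 0))) -> 0
  row 29 [11101]: (1 XOR ((1 AND 1) XOR (1 XOR NOT 1))) -> 1
  row 30 [11110]: (1 XOR ((0 AND 1) XOR (0 XOR NOT 0))) -> 0
  row 31 [11111]: (1 XOR ((1 AND 1) XOR (1 XOR NOT 1))) -> 1
Full result column, 4 rows per line (a,b,c fixed per line; d,e runs 00..11 left to right):
  rows 0-3 [a,b,c=000]: 1111  = hex F
  rows 4-7 [a,b,c=001]: 1010  = hex A
  rows 8-11 [a,b,c=010]: 0000  = hex 0
  rows 12-15 [a,b,c=011]: 0101  = hex 5
  rows 16-19 [a,b,c=100]: 1111  = hex F
  rows 20-23 [a,b,c=101]: 1010  = hex A
  rows 24-27 [a,b,c=110]: 0000  = hex 0
  rows 28-31 [a,b,c=111]: 0101  = hex 5
Output column (row 0 .. row 31) = 11111010000001011111101000000101
Output column grouped in 4s = 1111 1010 0000 0101 1111 1010 0000 0101 = 0xFA05FA05
Convert to decimal digit by digit (value = value*16 + digit):
  F -> 15
  15*16 + 10 (A) = 250
  250*16 + 0 = 4000
  4000*16 + 5 = 64005
  64005*16 + 15 (F) = 1024095
  1024095*16 + 10 (A) = 16385530
  16385530*16 + 0 = 262168480
  262168480*16 + 5 = 4194695685
Decimal = 4194695685

4194695685


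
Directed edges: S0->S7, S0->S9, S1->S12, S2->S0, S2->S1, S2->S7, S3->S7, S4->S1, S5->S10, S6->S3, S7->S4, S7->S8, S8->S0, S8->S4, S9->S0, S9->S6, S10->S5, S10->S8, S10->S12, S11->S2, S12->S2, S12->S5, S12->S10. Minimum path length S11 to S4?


BFS layer-by-layer from S11:
  dist 0: {S11}
  dist 1: {S2}
  dist 2: {S0, S1, S7}
  dist 3: {S4, S8, S9, S12}
  -> S4 reached at distance 3
Shortest path length = 3

3


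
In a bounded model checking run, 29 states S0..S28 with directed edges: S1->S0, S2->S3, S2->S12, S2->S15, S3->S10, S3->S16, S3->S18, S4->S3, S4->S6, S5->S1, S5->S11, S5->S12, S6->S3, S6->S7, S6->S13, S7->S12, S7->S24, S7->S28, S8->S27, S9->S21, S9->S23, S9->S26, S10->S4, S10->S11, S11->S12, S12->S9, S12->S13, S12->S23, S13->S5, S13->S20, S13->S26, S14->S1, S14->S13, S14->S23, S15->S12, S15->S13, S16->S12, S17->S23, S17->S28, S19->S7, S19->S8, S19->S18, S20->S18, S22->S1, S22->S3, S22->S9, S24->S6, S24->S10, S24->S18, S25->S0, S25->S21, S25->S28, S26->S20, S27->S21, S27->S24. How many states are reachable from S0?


BFS from S0:
  layer 0: {S0}
Reachable set: {S0}
Count = 1

1


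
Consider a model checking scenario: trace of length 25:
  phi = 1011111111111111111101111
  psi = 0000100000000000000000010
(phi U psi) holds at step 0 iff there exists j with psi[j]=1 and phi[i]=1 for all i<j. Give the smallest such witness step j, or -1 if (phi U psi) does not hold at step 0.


(phi U psi) at 0: need smallest j with psi[j]=1 and phi[i]=1 for all i in [0,j).
Scan from step 0:
  step 0: phi=1, psi=0 -> continue
  step 1: phi=0 -> phi-prefix broken from here
  step 4: psi=1 but phi already failed -> not a witness
  step 23: psi=1 but phi already failed -> not a witness
  end of trace: no witness -> -1
Witness step = -1

-1


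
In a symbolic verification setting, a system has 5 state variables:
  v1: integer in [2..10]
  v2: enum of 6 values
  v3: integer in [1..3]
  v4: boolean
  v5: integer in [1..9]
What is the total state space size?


State space = product of domain sizes of all variables.
Domain sizes:
  v1 (integer in [2..10]): 9
  v2 (enum of 6 values): 6
  v3 (integer in [1..3]): 3
  v4 (boolean): 2
  v5 (integer in [1..9]): 9
Product = 9 * 6 * 3 * 2 * 9 = 2916

2916


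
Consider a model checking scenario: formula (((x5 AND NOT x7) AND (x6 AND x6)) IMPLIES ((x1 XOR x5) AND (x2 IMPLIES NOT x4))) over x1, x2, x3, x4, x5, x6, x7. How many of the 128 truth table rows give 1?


Formula: (((x5 AND NOT x7) AND (x6 AND x6)) IMPLIES ((x1 XOR x5) AND (x2 IMPLIES NOT x4))) over 7 vars (128 rows)
Evaluate each row (x1, x2, x3, x4, x5, x6, x7 as bits, MSB first):
  row 0 [0000000]: (((0 AND NOT 0) AND (0 AND 0)) IMPLIES ((0 XOR 0) AND (0 IMPLIES NOT 0))) -> 1
  row 1 [0000001]: (((0 AND NOT 1) AND (0 AND 0)) IMPLIES ((0 XOR 0) AND (0 IMPLIES NOT 0))) -> 1
  row 2 [0000010]: (((0 AND NOT 0) AND (1 AND 1)) IMPLIES ((0 XOR 0) AND (0 IMPLIES NOT 0))) -> 1
  row 3 [0000011]: (((0 AND NOT 1) AND (1 AND 1)) IMPLIES ((0 XOR 0) AND (0 IMPLIES NOT 0))) -> 1
  row 4 [0000100]: (((1 AND NOT 0) AND (0 AND 0)) IMPLIES ((0 XOR 1) AND (0 IMPLIES NOT 0))) -> 1
  (every remaining row is evaluated the same way; all 128 results are listed next)
Full result column, 8 rows per line (x1,x2,x3,x4 fixed per line; x5,x6,x7 runs 000..111 left to right):
  rows 0-7 [x1,x2,x3,x4=0000]: 11111111  (ones: 8)
  rows 8-15 [x1,x2,x3,x4=0001]: 11111111  (ones: 8)
  rows 16-23 [x1,x2,x3,x4=0010]: 11111111  (ones: 8)
  rows 24-31 [x1,x2,x3,x4=0011]: 11111111  (ones: 8)
  rows 32-39 [x1,x2,x3,x4=0100]: 11111111  (ones: 8)
  rows 40-47 [x1,x2,x3,x4=0101]: 11111101  (ones: 7)
  rows 48-55 [x1,x2,x3,x4=0110]: 11111111  (ones: 8)
  rows 56-63 [x1,x2,x3,x4=0111]: 11111101  (ones: 7)
  rows 64-71 [x1,x2,x3,x4=1000]: 11111101  (ones: 7)
  rows 72-79 [x1,x2,x3,x4=1001]: 11111101  (ones: 7)
  rows 80-87 [x1,x2,x3,x4=1010]: 11111101  (ones: 7)
  rows 88-95 [x1,x2,x3,x4=1011]: 11111101  (ones: 7)
  rows 96-103 [x1,x2,x3,x4=1100]: 11111101  (ones: 7)
  rows 104-111 [x1,x2,x3,x4=1101]: 11111101  (ones: 7)
  rows 112-119 [x1,x2,x3,x4=1110]: 11111101  (ones: 7)
  rows 120-127 [x1,x2,x3,x4=1111]: 11111101  (ones: 7)
Count of 1-rows = 8+8+8+8+8+7+8+7+7+7+7+7+7+7+7+7 = 118

118


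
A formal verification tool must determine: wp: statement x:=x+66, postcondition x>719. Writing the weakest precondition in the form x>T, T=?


Formula: wp(x:=E, P) = P[E/x] (substitute E for x in postcondition)
Step 1: Postcondition: x>719
Step 2: Substitute x+66 for x: x+66>719
Step 3: Solve for x: x > 719-66 = 653

653


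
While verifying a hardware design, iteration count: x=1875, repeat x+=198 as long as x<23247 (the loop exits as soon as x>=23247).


Step 1: x goes from 1875 toward 23247 by 198; the body runs while x<23247, so iterations = ceil((bound-start)/step)
Step 2: Distance=21372
Step 3: ceil(21372/198)=108

108


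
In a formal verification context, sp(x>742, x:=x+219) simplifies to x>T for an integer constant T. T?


Formula: sp(P, x:=E) = exists old_x. (x = E[old_x/x]) AND P[old_x/x] (old_x is the value of x before the assignment; eliminate old_x by solving x = E[old_x/x] for old_x)
Step 1: Precondition P: x>742, i.e. old_x > 742
Step 2: Assignment gives x = old_x + 219, so old_x = x - 219
Step 3: Substitute into P: x - 219 > 742
Step 4: Simplify: x > 742+219 = 961

961


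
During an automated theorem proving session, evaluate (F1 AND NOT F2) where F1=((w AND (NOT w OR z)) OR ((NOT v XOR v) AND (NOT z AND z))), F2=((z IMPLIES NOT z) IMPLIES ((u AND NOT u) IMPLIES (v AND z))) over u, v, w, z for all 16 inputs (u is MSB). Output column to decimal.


F1 = ((w AND (NOT w OR z)) OR ((NOT v XOR v) AND (NOT z AND z)))
F2 = ((z IMPLIES NOT z) IMPLIES ((u AND NOT u) IMPLIES (v AND z)))
Counterexample to F1=>F2 is where F1=1 and F2=0.
Evaluate each row (bits = u,v,w,z, MSB first):
  row 0 [0000]: F1=0 F2=1 -> F1&~F2 -> 0
  row 1 [0001]: F1=0 F2=1 -> F1&~F2 -> 0
  row 2 [0010]: F1=0 F2=1 -> F1&~F2 -> 0
  row 3 [0011]: F1=1 F2=1 -> F1&~F2 -> 0
  row 4 [0100]: F1=0 F2=1 -> F1&~F2 -> 0
  row 5 [0101]: F1=0 F2=1 -> F1&~F2 -> 0
  row 6 [0110]: F1=0 F2=1 -> F1&~F2 -> 0
  row 7 [0111]: F1=1 F2=1 -> F1&~F2 -> 0
  row 8 [1000]: F1=0 F2=1 -> F1&~F2 -> 0
  row 9 [1001]: F1=0 F2=1 -> F1&~F2 -> 0
  row 10 [1010]: F1=0 F2=1 -> F1&~F2 -> 0
  row 11 [1011]: F1=1 F2=1 -> F1&~F2 -> 0
  row 12 [1100]: F1=0 F2=1 -> F1&~F2 -> 0
  row 13 [1101]: F1=0 F2=1 -> F1&~F2 -> 0
  row 14 [1110]: F1=0 F2=1 -> F1&~F2 -> 0
  row 15 [1111]: F1=1 F2=1 -> F1&~F2 -> 0
Full result column, 4 rows per line (u,v fixed per line; w,z runs 00..11 left to right):
  rows 0-3 [u,v=00]: 0000  = hex 0
  rows 4-7 [u,v=01]: 0000  = hex 0
  rows 8-11 [u,v=10]: 0000  = hex 0
  rows 12-15 [u,v=11]: 0000  = hex 0
Counterexample vector (row 0 .. row 15) = 0000000000000000
Output column grouped in 4s = 0000 0000 0000 0000 = 0x0000
Convert to decimal digit by digit (value = value*16 + digit):
  0 -> 0
  0*16 + 0 = 0
  0*16 + 0 = 0
  0*16 + 0 = 0
Decimal = 0

0


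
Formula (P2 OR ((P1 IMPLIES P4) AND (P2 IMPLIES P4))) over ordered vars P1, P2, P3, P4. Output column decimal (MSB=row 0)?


Formula: (P2 OR ((P1 IMPLIES P4) AND (P2 IMPLIES P4))) over P1, P2, P3, P4 (16 rows)
Evaluate each row (bits = P1,P2,P3,P4, MSB first):
  row 0 [0000]: (0 OR ((0 IMPLIES 0) AND (0 IMPLIES 0))) -> 1
  row 1 [0001]: (0 OR ((0 IMPLIES 1) AND (0 IMPLIES 1))) -> 1
  row 2 [0010]: (0 OR ((0 IMPLIES 0) AND (0 IMPLIES 0))) -> 1
  row 3 [0011]: (0 OR ((0 IMPLIES 1) AND (0 IMPLIES 1))) -> 1
  row 4 [0100]: (1 OR ((0 IMPLIES 0) AND (1 IMPLIES 0))) -> 1
  row 5 [0101]: (1 OR ((0 IMPLIES 1) AND (1 IMPLIES 1))) -> 1
  row 6 [0110]: (1 OR ((0 IMPLIES 0) AND (1 IMPLIES 0))) -> 1
  row 7 [0111]: (1 OR ((0 IMPLIES 1) AND (1 IMPLIES 1))) -> 1
  row 8 [1000]: (0 OR ((1 IMPLIES 0) AND (0 IMPLIES 0))) -> 0
  row 9 [1001]: (0 OR ((1 IMPLIES 1) AND (0 IMPLIES 1))) -> 1
  row 10 [1010]: (0 OR ((1 IMPLIES 0) AND (0 IMPLIES 0))) -> 0
  row 11 [1011]: (0 OR ((1 IMPLIES 1) AND (0 IMPLIES 1))) -> 1
  row 12 [1100]: (1 OR ((1 IMPLIES 0) AND (1 IMPLIES 0))) -> 1
  row 13 [1101]: (1 OR ((1 IMPLIES 1) AND (1 IMPLIES 1))) -> 1
  row 14 [1110]: (1 OR ((1 IMPLIES 0) AND (1 IMPLIES 0))) -> 1
  row 15 [1111]: (1 OR ((1 IMPLIES 1) AND (1 IMPLIES 1))) -> 1
Full result column, 4 rows per line (P1,P2 fixed per line; P3,P4 runs 00..11 left to right):
  rows 0-3 [P1,P2=00]: 1111  = hex F
  rows 4-7 [P1,P2=01]: 1111  = hex F
  rows 8-11 [P1,P2=10]: 0101  = hex 5
  rows 12-15 [P1,P2=11]: 1111  = hex F
Output column (row 0 .. row 15) = 1111111101011111
Output column grouped in 4s = 1111 1111 0101 1111 = 0xFF5F
Convert to decimal digit by digit (value = value*16 + digit):
  F -> 15
  15*16 + 15 (F) = 255
  255*16 + 5 = 4085
  4085*16 + 15 (F) = 65375
Decimal = 65375

65375


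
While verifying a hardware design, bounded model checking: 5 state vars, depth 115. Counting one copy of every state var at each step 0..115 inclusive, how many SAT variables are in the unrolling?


BMC unrolls to depth k, creating one copy of each state var for steps 0..k.
Step count = 115 + 1 = 116 (steps 0 through 115)
Vars per step = 5
Total = 5 * 116 = 580

580


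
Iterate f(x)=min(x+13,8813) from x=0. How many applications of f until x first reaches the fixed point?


Step 1: x=0, cap=8813, increment=13
Step 2: x grows by 13 each step until capped at 8813; fixed point is x=8813
Step 3: iterations = ceil(8813/13) = 678

678


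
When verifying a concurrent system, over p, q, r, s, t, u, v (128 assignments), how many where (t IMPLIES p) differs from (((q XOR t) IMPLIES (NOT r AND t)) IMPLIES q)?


F1 = (t IMPLIES p)
F2 = (((q XOR t) IMPLIES (NOT r AND t)) IMPLIES q)
Evaluate both on each of 128 rows (bits = p,q,r,s,t,u,v):
  row 0 [0000000]: F1=1 F2=0 (differ) -> 1
  row 1 [0000001]: F1=1 F2=0 (differ) -> 1
  row 2 [0000010]: F1=1 F2=0 (differ) -> 1
  row 3 [0000011]: F1=1 F2=0 (differ) -> 1
  row 4 [0000100]: F1=0 F2=0 -> 0
  (every remaining row is evaluated the same way; all 128 results are listed next)
Full result column, 8 rows per line (p,q,r,s fixed per line; t,u,v runs 000..111 left to right):
  rows 0-7 [p,q,r,s=0000]: 11110000  (ones: 4)
  rows 8-15 [p,q,r,s=0001]: 11110000  (ones: 4)
  rows 16-23 [p,q,r,s=0010]: 11111111  (ones: 8)
  rows 24-31 [p,q,r,s=0011]: 11111111  (ones: 8)
  rows 32-39 [p,q,r,s=0100]: 00001111  (ones: 4)
  rows 40-47 [p,q,r,s=0101]: 00001111  (ones: 4)
  rows 48-55 [p,q,r,s=0110]: 00001111  (ones: 4)
  rows 56-63 [p,q,r,s=0111]: 00001111  (ones: 4)
  rows 64-71 [p,q,r,s=1000]: 11111111  (ones: 8)
  rows 72-79 [p,q,r,s=1001]: 11111111  (ones: 8)
  rows 80-87 [p,q,r,s=1010]: 11110000  (ones: 4)
  rows 88-95 [p,q,r,s=1011]: 11110000  (ones: 4)
  rows 96-103 [p,q,r,s=1100]: 00000000  (ones: 0)
  rows 104-111 [p,q,r,s=1101]: 00000000  (ones: 0)
  rows 112-119 [p,q,r,s=1110]: 00000000  (ones: 0)
  rows 120-127 [p,q,r,s=1111]: 00000000  (ones: 0)
Disagreements = 4+4+8+8+4+4+4+4+8+8+4+4+0+0+0+0 = 64

64


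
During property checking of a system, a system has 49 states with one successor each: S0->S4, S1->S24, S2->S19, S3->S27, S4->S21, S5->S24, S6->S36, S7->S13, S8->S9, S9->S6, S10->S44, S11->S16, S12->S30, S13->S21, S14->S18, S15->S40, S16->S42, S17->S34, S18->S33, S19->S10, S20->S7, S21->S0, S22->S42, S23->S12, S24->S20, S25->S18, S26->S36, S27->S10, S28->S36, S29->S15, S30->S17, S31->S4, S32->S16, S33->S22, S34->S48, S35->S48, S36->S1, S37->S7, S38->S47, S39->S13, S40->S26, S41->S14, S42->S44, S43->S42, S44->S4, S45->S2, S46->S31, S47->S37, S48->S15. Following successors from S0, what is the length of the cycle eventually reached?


Trace from S0 until a state repeats:
  S0 -> S4 -> S21 -> S0
S0 first seen at step 0, revisited at step 3.
Cycle length = 3 - 0 = 3

3


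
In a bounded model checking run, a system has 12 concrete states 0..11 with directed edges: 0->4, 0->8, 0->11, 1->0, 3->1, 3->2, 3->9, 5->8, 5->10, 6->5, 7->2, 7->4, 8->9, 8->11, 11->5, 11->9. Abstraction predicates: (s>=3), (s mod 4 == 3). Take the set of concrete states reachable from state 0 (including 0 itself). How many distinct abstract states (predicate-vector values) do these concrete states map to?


BFS from 0:
Concrete reachable: {0, 4, 5, 8, 9, 10, 11}
Abstract via predicates (s>=3), (s mod 4 == 3):
  (0,0) <- {0}
  (1,0) <- {4, 5, 8, 9, 10}
  (1,1) <- {11}
Distinct abstract states = 3

3


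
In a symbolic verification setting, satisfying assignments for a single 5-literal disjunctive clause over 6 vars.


Step 1: Total=2^6=64
Step 2: Unsat when all 5 false: 2^1=2
Step 3: Sat=64-2=62

62


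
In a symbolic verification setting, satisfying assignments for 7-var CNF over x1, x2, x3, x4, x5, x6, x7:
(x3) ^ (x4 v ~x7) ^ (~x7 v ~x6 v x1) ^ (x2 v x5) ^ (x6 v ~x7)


CNF with 5 clauses over 7 vars (128 assignments).
An assignment satisfies CNF iff every clause has >=1 true literal.
Check each row (bits = x1,x2,x3,x4,x5,x6,x7; clause T/F shown):
  row 0 [0000000]: clauses=FTTFT -> 0
  row 1 [0000001]: clauses=FFTFF -> 0
  row 2 [0000010]: clauses=FTTFT -> 0
  row 3 [0000011]: clauses=FFFFT -> 0
  row 4 [0000100]: clauses=FTTTT -> 0
  (every remaining row is evaluated the same way; all 128 results are listed next)
Full result column, 8 rows per line (x1,x2,x3,x4 fixed per line; x5,x6,x7 runs 000..111 left to right):
  rows 0-7 [x1,x2,x3,x4=0000]: 00000000  (ones: 0)
  rows 8-15 [x1,x2,x3,x4=0001]: 00000000  (ones: 0)
  rows 16-23 [x1,x2,x3,x4=0010]: 00001010  (ones: 2)
  rows 24-31 [x1,x2,x3,x4=0011]: 00001010  (ones: 2)
  rows 32-39 [x1,x2,x3,x4=0100]: 00000000  (ones: 0)
  rows 40-47 [x1,x2,x3,x4=0101]: 00000000  (ones: 0)
  rows 48-55 [x1,x2,x3,x4=0110]: 10101010  (ones: 4)
  rows 56-63 [x1,x2,x3,x4=0111]: 10101010  (ones: 4)
  rows 64-71 [x1,x2,x3,x4=1000]: 00000000  (ones: 0)
  rows 72-79 [x1,x2,x3,x4=1001]: 00000000  (ones: 0)
  rows 80-87 [x1,x2,x3,x4=1010]: 00001010  (ones: 2)
  rows 88-95 [x1,x2,x3,x4=1011]: 00001011  (ones: 3)
  rows 96-103 [x1,x2,x3,x4=1100]: 00000000  (ones: 0)
  rows 104-111 [x1,x2,x3,x4=1101]: 00000000  (ones: 0)
  rows 112-119 [x1,x2,x3,x4=1110]: 10101010  (ones: 4)
  rows 120-127 [x1,x2,x3,x4=1111]: 10111011  (ones: 6)
Satisfying assignments = 0+0+2+2+0+0+4+4+0+0+2+3+0+0+4+6 = 27

27


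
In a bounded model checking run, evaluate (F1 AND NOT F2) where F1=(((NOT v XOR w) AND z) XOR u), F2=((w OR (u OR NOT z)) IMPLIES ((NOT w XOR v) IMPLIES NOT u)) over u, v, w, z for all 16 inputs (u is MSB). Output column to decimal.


F1 = (((NOT v XOR w) AND z) XOR u)
F2 = ((w OR (u OR NOT z)) IMPLIES ((NOT w XOR v) IMPLIES NOT u))
Counterexample to F1=>F2 is where F1=1 and F2=0.
Evaluate each row (bits = u,v,w,z, MSB first):
  row 0 [0000]: F1=0 F2=1 -> F1&~F2 -> 0
  row 1 [0001]: F1=1 F2=1 -> F1&~F2 -> 0
  row 2 [0010]: F1=0 F2=1 -> F1&~F2 -> 0
  row 3 [0011]: F1=0 F2=1 -> F1&~F2 -> 0
  row 4 [0100]: F1=0 F2=1 -> F1&~F2 -> 0
  row 5 [0101]: F1=0 F2=1 -> F1&~F2 -> 0
  row 6 [0110]: F1=0 F2=1 -> F1&~F2 -> 0
  row 7 [0111]: F1=1 F2=1 -> F1&~F2 -> 0
  row 8 [1000]: F1=1 F2=0 -> F1&~F2 -> 1
  row 9 [1001]: F1=0 F2=0 -> F1&~F2 -> 0
  row 10 [1010]: F1=1 F2=1 -> F1&~F2 -> 0
  row 11 [1011]: F1=1 F2=1 -> F1&~F2 -> 0
  row 12 [1100]: F1=1 F2=1 -> F1&~F2 -> 0
  row 13 [1101]: F1=1 F2=1 -> F1&~F2 -> 0
  row 14 [1110]: F1=1 F2=0 -> F1&~F2 -> 1
  row 15 [1111]: F1=0 F2=0 -> F1&~F2 -> 0
Full result column, 4 rows per line (u,v fixed per line; w,z runs 00..11 left to right):
  rows 0-3 [u,v=00]: 0000  = hex 0
  rows 4-7 [u,v=01]: 0000  = hex 0
  rows 8-11 [u,v=10]: 1000  = hex 8
  rows 12-15 [u,v=11]: 0010  = hex 2
Counterexample vector (row 0 .. row 15) = 0000000010000010
Output column grouped in 4s = 0000 0000 1000 0010 = 0x0082
Convert to decimal digit by digit (value = value*16 + digit):
  0 -> 0
  0*16 + 0 = 0
  0*16 + 8 = 8
  8*16 + 2 = 130
Decimal = 130

130


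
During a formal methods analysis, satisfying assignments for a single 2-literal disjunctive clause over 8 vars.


Step 1: Total=2^8=256
Step 2: Unsat when all 2 false: 2^6=64
Step 3: Sat=256-64=192

192


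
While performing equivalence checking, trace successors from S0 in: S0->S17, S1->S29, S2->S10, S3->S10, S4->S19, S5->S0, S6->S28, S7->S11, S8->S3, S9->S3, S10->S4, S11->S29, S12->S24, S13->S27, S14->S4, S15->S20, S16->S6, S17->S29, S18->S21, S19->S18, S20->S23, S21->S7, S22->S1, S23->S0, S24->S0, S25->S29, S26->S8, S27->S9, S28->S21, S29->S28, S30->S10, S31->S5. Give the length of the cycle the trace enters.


Trace from S0 until a state repeats:
  S0 -> S17 -> S29 -> S28 -> S21 -> S7 -> S11 -> S29
S29 first seen at step 2, revisited at step 7.
Cycle length = 7 - 2 = 5

5


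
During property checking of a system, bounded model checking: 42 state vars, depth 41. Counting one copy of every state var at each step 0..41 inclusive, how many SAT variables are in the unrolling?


BMC unrolls to depth k, creating one copy of each state var for steps 0..k.
Step count = 41 + 1 = 42 (steps 0 through 41)
Vars per step = 42
Total = 42 * 42 = 1764

1764


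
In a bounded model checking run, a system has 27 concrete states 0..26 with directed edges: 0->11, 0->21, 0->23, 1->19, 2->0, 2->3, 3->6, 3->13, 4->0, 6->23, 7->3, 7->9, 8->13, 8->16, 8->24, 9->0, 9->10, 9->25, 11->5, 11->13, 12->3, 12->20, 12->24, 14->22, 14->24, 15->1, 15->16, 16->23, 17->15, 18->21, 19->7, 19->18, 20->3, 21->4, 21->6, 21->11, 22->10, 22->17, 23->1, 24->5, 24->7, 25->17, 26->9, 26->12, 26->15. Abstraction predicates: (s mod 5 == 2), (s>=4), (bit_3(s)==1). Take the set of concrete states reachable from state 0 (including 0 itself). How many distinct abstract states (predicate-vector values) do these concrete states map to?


BFS from 0:
Concrete reachable: {0, 1, 3, 4, 5, 6, 7, 9, 10, 11, 13, 15, 16, 17, 18, 19, 21, 23, 25}
Abstract via predicates (s mod 5 == 2), (s>=4), (bit_3(s)==1):
  (0,0,0) <- {0, 1, 3}
  (0,1,0) <- {4, 5, 6, 16, 18, 19, 21, 23}
  (0,1,1) <- {9, 10, 11, 13, 15, 25}
  (1,1,0) <- {7, 17}
Distinct abstract states = 4

4


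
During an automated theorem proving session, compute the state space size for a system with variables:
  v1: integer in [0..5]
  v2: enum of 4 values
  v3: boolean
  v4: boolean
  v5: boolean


State space = product of domain sizes of all variables.
Domain sizes:
  v1 (integer in [0..5]): 6
  v2 (enum of 4 values): 4
  v3 (boolean): 2
  v4 (boolean): 2
  v5 (boolean): 2
Product = 6 * 4 * 2 * 2 * 2 = 192

192


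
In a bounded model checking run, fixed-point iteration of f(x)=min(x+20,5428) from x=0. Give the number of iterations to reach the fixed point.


Step 1: x=0, cap=5428, increment=20
Step 2: x grows by 20 each step until capped at 5428; fixed point is x=5428
Step 3: iterations = ceil(5428/20) = 272

272
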